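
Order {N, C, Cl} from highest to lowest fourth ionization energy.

N, C, Cl

IE_4 is the cost of taking one more electron from the +3 cation: N³⁺ still has 2 valence electrons; C³⁺ still has 1 valence electron; Cl³⁺ still has 4 valence electrons.
All are still removing valence electrons, so compare the +3 ions as you would atoms: IE_4 generally rises across a period (higher Z_eff) and falls down a group (larger shell), subject to the usual subshell exceptions.
Valence configurations: N³⁺ [He]2s², C³⁺ [He]2s¹, Cl³⁺ [Ne]3s²3p².
Tabulated IE_4 (kJ/mol): N 7475, C 6223, Cl 5159.
So the fourth ionization energies run Cl < C < N.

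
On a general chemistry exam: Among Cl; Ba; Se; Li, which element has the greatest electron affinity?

Li is in period 2, group 1; Cl is in period 3, group 17; Se is in period 4, group 16; Ba is in period 6, group 2.
Electron affinity generally becomes more exothermic across a period toward the halogens and less exothermic down a group.
These span different periods and groups, so the two trends combine.
Li > Ba: period and group pull opposite ways; the down-group shift dominates (60 vs 14 kJ/mol).
Se > Li: period and group pull opposite ways; the across-period shift dominates (195 vs 60 kJ/mol).
Cl > Se: both effects reinforce here, so Cl is clearly the higher of the two.
Approximate values (kJ/mol): Li 60, Cl 349, Se 195, Ba 14.
The greatest electron affinity among these belongs to Cl.

Cl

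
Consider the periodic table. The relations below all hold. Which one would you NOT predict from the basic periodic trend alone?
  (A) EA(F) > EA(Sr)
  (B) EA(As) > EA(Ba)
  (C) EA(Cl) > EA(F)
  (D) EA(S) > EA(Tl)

(C)

The general trend: electron affinity increases across a period and decreases down a group.
(A) F (period 2, group 17) vs Sr (period 5, group 2): the stated order agrees with the simple trend.
(B) As (period 4, group 15) vs Ba (period 6, group 2): the stated order agrees with the simple trend.
(C) Cl (period 3, group 17) vs F (period 2, group 17): the stated order contradicts the simple trend.
(D) S (period 3, group 16) vs Tl (period 6, group 13): the stated order agrees with the simple trend.
The exception is (C): F's small 2p subshell makes the incoming electron feel strong e⁻–e⁻ repulsion, so Cl actually releases more energy on gaining an electron.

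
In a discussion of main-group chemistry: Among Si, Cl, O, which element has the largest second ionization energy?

O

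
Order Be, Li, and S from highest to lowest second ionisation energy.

Li > S > Be

IE_2 is the cost of taking one more electron from the +1 cation: Be⁺ still has 1 valence electron; Li⁺ is the bare [He] core; S⁺ still has 5 valence electrons.
Core electrons are held far more tightly than valence electrons, so Li tops the IE_2 order.
Valence configurations: Be⁺ [He]2s¹, S⁺ [Ne]3s²3p³.
Tabulated IE_2 (kJ/mol): Be 1757, Li 7298, S 2252.
Hence IE_2: Be < S < Li.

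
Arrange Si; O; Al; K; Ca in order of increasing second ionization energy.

Ca, Si, Al, K, O

Consider each +1 ion: Si⁺ still has 3 valence electrons; O⁺ still has 5 valence electrons; Al⁺ still has 2 valence electrons; K⁺ is the bare [Ar] core; Ca⁺ still has 1 valence electron.
Usually core removal costs more than valence removal, but here the competition is close: a tightly held n=2 valence electron can cost more to remove than an n=3 core electron, so the actual values have to decide it.
Valence configurations: Si⁺ [Ne]3s²3p¹, O⁺ [He]2s²2p³, Al⁺ [Ne]3s², Ca⁺ [Ar]4s¹.
Si⁺ loses a lone 3p electron whereas Al⁺ must break into a filled 3s² pair, so IE_2(Al) > IE_2(Si) even though Si has the higher nuclear charge.
Approximate IE_2 values (kJ/mol): Si 1577, O 3388, Al 1817, K 3052, Ca 1145.
Hence IE_2: Ca < Si < Al < K < O.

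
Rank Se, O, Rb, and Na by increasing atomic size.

O, Se, Na, Rb

Radius decreases left→right (rising Z_eff, same n) and increases top→bottom (higher n).
These span different periods and groups, so the two trends combine.
Se > O: they share group 16; the group trend gives Se the larger value.
Na > Se: period and group pull opposite ways; the across-period shift dominates (155 vs 116 pm).
Rb > Na: Rb sits below Na in group 1, so the down-group effect alone puts Rb larger.
Approximate values (pm): O 63, Na 155, Se 116, Rb 210.
So from smallest to largest: O < Se < Na < Rb.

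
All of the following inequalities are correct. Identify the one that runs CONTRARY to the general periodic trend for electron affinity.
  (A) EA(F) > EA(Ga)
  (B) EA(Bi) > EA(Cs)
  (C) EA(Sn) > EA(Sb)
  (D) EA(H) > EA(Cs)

The general trend: electron affinity increases across a period and decreases down a group.
(A) F (period 2, group 17) vs Ga (period 4, group 13): the stated order agrees with the simple trend.
(B) Bi (period 6, group 15) vs Cs (period 6, group 1): the stated order agrees with the simple trend.
(C) Sn (period 5, group 14) vs Sb (period 5, group 15): the stated order contradicts the simple trend.
(D) H (period 1, group 1) vs Cs (period 6, group 1): the stated order agrees with the simple trend.
The exception is (C): adding an electron to Sb's half-filled 5p³ is unfavourable, so Sn has the more exothermic EA.

(C)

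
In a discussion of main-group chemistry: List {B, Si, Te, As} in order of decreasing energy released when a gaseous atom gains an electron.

B is in period 2, group 13; Si is in period 3, group 14; As is in period 4, group 15; Te is in period 5, group 16.
Adding an electron releases more energy for atoms nearer the top right (short of the noble gases).
These sit on a diagonal, where the across-period and down-group effects partly cancel.
As > B: the two effects oppose for this pair; the across-period effect wins (78 vs 27 kJ/mol).
Si > As: the two effects oppose for this pair; the down-group effect wins (134 vs 78 kJ/mol).
Te > Si: period and group pull opposite ways; the across-period shift dominates (190 vs 134 kJ/mol).
For reference (kJ/mol): B 27, Si 134, As 78, Te 190.
So from highest to lowest: Te > Si > As > B.

Te > Si > As > B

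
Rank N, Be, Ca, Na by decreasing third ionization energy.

IE_3 is the cost of taking one more electron from the +2 cation: N²⁺ still has 3 valence electrons; Be²⁺ is the bare [He] core; Ca²⁺ is the bare [Ar] core; Na²⁺ is already 1 electron into the core.
Core electrons are held far more tightly than valence electrons, so Ca, Na and Be top the IE_3 order.
Tabulated IE_3 (kJ/mol): N 4578, Be 14849, Ca 4912, Na 6910.
Putting it together, IE_3: N < Ca < Na < Be.

Be, Na, Ca, N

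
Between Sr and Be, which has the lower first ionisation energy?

Sr

Be is in period 2, group 2; Sr is in period 5, group 2.
IE₁ increases left→right with effective nuclear charge and decreases top→bottom as the valence shell moves farther out.
All are in group 2, so first ionization energy increases up the group.
So Sr has the lower first ionisation energy (Sr < Be).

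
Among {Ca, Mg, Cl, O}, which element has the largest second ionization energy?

Consider each +1 ion: Ca⁺ still has 1 valence electron; Mg⁺ still has 1 valence electron; Cl⁺ still has 6 valence electrons; O⁺ still has 5 valence electrons.
All are still removing valence electrons, so compare the +1 ions as you would atoms: IE_2 generally rises across a period (higher Z_eff) and falls down a group (larger shell), subject to the usual subshell exceptions.
Valence configurations: Ca⁺ [Ar]4s¹, Mg⁺ [Ne]3s¹, Cl⁺ [Ne]3s²3p⁴, O⁺ [He]2s²2p³.
The numbers (kJ/mol): Ca 1145, Mg 1451, Cl 2298, O 3388.
Overall IE_2 order: Ca < Mg < Cl < O.

O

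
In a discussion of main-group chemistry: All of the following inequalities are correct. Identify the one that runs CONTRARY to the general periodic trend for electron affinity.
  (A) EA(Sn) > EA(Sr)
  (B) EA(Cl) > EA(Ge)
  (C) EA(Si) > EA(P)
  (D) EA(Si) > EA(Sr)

(C)

The general trend: electron affinity increases across a period and decreases down a group.
(A) Sn (period 5, group 14) vs Sr (period 5, group 2): the stated order agrees with the simple trend.
(B) Cl (period 3, group 17) vs Ge (period 4, group 14): the stated order agrees with the simple trend.
(C) Si (period 3, group 14) vs P (period 3, group 15): the stated order contradicts the simple trend.
(D) Si (period 3, group 14) vs Sr (period 5, group 2): the stated order agrees with the simple trend.
The exception is (C): adding an electron to P's half-filled 3p³ is unfavourable, so Si (3p²) has the more exothermic EA.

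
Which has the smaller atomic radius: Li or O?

O

Li is in period 2, group 1; O is in period 2, group 16.
Across a period the added protons contract the valence shell; down a group each new principal shell makes the atom larger.
All lie in period 2, so atomic radius increases right to left.
So O has the smaller atomic radius (O < Li).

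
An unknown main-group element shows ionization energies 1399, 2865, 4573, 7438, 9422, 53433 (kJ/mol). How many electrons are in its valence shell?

Look for the largest jump between consecutive ionization energies: IE6/IE5 ≈ 5.7, far larger than any earlier ratio.
That jump marks the point where a core electron is being removed. So the atom has 5 valence electrons.

5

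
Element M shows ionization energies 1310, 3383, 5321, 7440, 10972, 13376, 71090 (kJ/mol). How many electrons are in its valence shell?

Look for the largest jump between consecutive ionization energies: IE7/IE6 ≈ 5.3, far larger than any earlier ratio.
That jump marks the point where a core electron is being removed. So the atom has 6 valence electrons.

6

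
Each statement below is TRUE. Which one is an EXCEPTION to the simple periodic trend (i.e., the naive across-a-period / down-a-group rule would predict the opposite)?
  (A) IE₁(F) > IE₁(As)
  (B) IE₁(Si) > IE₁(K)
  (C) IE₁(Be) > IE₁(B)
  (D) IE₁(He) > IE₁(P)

(C)

The general trend: first ionisation energy increases across a period and decreases down a group.
(A) F (period 2, group 17) vs As (period 4, group 15): the stated order agrees with the simple trend.
(B) Si (period 3, group 14) vs K (period 4, group 1): the stated order agrees with the simple trend.
(C) Be (period 2, group 2) vs B (period 2, group 13): the stated order contradicts the simple trend.
(D) He (period 1, group 18) vs P (period 3, group 15): the stated order agrees with the simple trend.
The exception is (C): removing B's lone 2p electron is easier than breaking Be's filled 2s².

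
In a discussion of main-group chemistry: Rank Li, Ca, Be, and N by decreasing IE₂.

Li, N, Be, Ca

Consider each +1 ion: Li⁺ is the bare [He] core; Ca⁺ still has 1 valence electron; Be⁺ still has 1 valence electron; N⁺ still has 4 valence electrons.
Core electrons are held far more tightly than valence electrons, so Li tops the IE_2 order.
Valence configurations: Ca⁺ [Ar]4s¹, Be⁺ [He]2s¹, N⁺ [He]2s²2p².
Tabulated IE_2 (kJ/mol): Li 7298, Ca 1145, Be 1757, N 2856.
So the second ionization energies run Ca < Be < N < Li.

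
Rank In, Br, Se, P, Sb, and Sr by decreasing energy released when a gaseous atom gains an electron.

P is in period 3, group 15; Se is in period 4, group 16; Br is in period 4, group 17; Sr is in period 5, group 2; In is in period 5, group 13; Sb is in period 5, group 15.
EA tends to increase across a period and decrease down a group, though the pattern is less regular than for IE or radius.
These span different periods and groups, so the two trends combine.
In > Sr: both are in period 5; the period trend gives In the larger value.
P > In: relative to In, both the across-period and down-group shifts push P's electron affinity up.
Sb > P: this pair runs against the simple trend — see the exception note.
Se > Sb: relative to Sb, both the across-period and down-group shifts push Se's electron affinity up.
Br > Se: both are in period 4; the period trend gives Br the larger value.
Note the exception: Sb has a higher electron affinity than P, contrary to the simple trend — both are half-filled np³, but the pairing/repulsion penalty for the added electron shrinks as the p orbitals become larger and more diffuse down the group, and for Sb that outweighs the weaker nuclear attraction.
Tabulated electron affinity (kJ/mol): P 72, Se 195, Br 325, Sr 5, In 29, Sb 103.
So from highest to lowest: Br > Se > Sb > P > In > Sr.

Br > Se > Sb > P > In > Sr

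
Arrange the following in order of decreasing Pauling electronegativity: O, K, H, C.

O > C > H > K

H is in period 1, group 1; C is in period 2, group 14; O is in period 2, group 16; K is in period 4, group 1.
Atoms toward the upper right of the periodic table pull bonding electrons most strongly.
Here both period and group differ, so the two effects have to be weighed against each other.
H > K: they share group 1; the group trend gives H the larger value.
C > H: the two effects oppose for this pair; the across-period effect wins (2.55 vs 2.20).
O > C: O lies to the right of C in period 2, so the across-period effect alone puts O higher.
Approximate values (Pauling): H 2.20, C 2.55, O 3.44, K 0.82.
So from highest to lowest: O > C > H > K.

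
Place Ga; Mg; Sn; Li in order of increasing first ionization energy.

Li is in period 2, group 1; Mg is in period 3, group 2; Ga is in period 4, group 13; Sn is in period 5, group 14.
First ionization energy rises across a period (greater Z_eff holds electrons more tightly) and falls down a group (valence electrons are farther from the nucleus).
A diagonal step moves right (one effect) and down (the opposite effect) at once.
Ga > Li: the two effects oppose for this pair; the across-period effect wins (579 vs 520 kJ/mol).
Sn > Ga: period and group pull opposite ways; the across-period shift dominates (709 vs 579 kJ/mol).
Mg > Sn: period and group pull opposite ways; the down-group shift dominates (738 vs 709 kJ/mol).
For reference (kJ/mol): Li 520, Mg 738, Ga 579, Sn 709.
So from lowest to highest: Li < Ga < Sn < Mg.

Li < Ga < Sn < Mg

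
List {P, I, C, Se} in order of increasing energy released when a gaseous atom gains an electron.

P < C < Se < I

Electron affinity generally becomes more exothermic across a period toward the halogens and less exothermic down a group.
These sit on a diagonal, where the across-period and down-group effects partly cancel.
C > P: period and group pull opposite ways; the down-group shift dominates (122 vs 72 kJ/mol).
Se > C: the two effects oppose for this pair; the across-period effect wins (195 vs 122 kJ/mol).
I > Se: the two effects oppose for this pair; the across-period effect wins (295 vs 195 kJ/mol).
For reference (kJ/mol): C 122, P 72, Se 195, I 295.
So from lowest to highest: P < C < Se < I.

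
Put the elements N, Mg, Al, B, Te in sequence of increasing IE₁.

Al < Mg < B < Te < N

B is in period 2, group 13; N is in period 2, group 15; Mg is in period 3, group 2; Al is in period 3, group 13; Te is in period 5, group 16.
Removing the outermost electron gets harder across a period and easier down a group.
Neither a single period nor a single group — weigh both effects.
Mg > Al: this pair runs against the simple trend — see the exception note.
B > Mg: relative to Mg, both the across-period and down-group shifts push B's first ionization energy up.
Te > B: the two effects oppose for this pair; the across-period effect wins (869 vs 801 kJ/mol).
N > Te: period and group pull opposite ways; the down-group shift dominates (1402 vs 869 kJ/mol).
Note the exception: Mg has a higher first ionization energy than Al, contrary to the simple trend — Al's single 3p electron is easier to remove than one from Mg's filled 3s².
Tabulated first ionization energy (kJ/mol): B 801, N 1402, Mg 738, Al 578, Te 869.
So from lowest to highest: Al < Mg < B < Te < N.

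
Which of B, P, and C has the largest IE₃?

C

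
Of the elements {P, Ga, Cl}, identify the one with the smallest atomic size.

Cl

P is in period 3, group 15; Cl is in period 3, group 17; Ga is in period 4, group 13.
Atomic radius shrinks across a period as nuclear charge pulls the same shell inward, and grows down a group as new shells are added.
These span different periods and groups, so the two trends combine.
P > Cl: P lies to the left of Cl in period 3, so the across-period effect alone puts P larger.
Ga > P: both effects reinforce here, so Ga is clearly the larger of the two.
Approximate values (pm): P 111, Cl 99, Ga 124.
The smallest atomic size among these belongs to Cl.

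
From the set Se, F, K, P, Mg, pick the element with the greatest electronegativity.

F

F is in period 2, group 17; Mg is in period 3, group 2; P is in period 3, group 15; K is in period 4, group 1; Se is in period 4, group 16.
EN rises left→right (higher Z_eff, smaller atoms) and falls top→bottom (larger, more shielded atoms).
Neither a single period nor a single group — weigh both effects.
Mg > K: relative to K, both the across-period and down-group shifts push Mg's electronegativity up.
P > Mg: P lies to the right of Mg in period 3, so the across-period effect alone puts P higher.
Se > P: the two effects oppose for this pair; the across-period effect wins (2.55 vs 2.19).
F > Se: both effects reinforce here, so F is clearly the higher of the two.
For reference (Pauling): F 3.98, Mg 1.31, P 2.19, K 0.82, Se 2.55.
The greatest electronegativity among these belongs to F.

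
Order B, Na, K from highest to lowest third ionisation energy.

The third ionization energy removes an electron from the +2 ion. For each element: B²⁺ still has 1 valence electron; Na²⁺ is already 1 electron into the core; K²⁺ is already 1 electron into the core.
Breaking into a closed-shell core is much more expensive than removing a leftover valence electron — K and Na have the largest IE_3 here.
The numbers (kJ/mol): B 3660, Na 6910, K 4420.
Hence IE_3: B < K < Na.

Na > K > B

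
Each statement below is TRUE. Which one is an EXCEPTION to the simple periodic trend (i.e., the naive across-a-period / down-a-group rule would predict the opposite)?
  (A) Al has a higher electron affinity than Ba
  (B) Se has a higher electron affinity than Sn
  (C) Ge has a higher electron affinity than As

The general trend: electron affinity increases across a period and decreases down a group.
(A) Al (period 3, group 13) vs Ba (period 6, group 2): the stated order agrees with the simple trend.
(B) Se (period 4, group 16) vs Sn (period 5, group 14): the stated order agrees with the simple trend.
(C) Ge (period 4, group 14) vs As (period 4, group 15): the stated order contradicts the simple trend.
The exception is (C): adding an electron to As's half-filled 4p³ is unfavourable, so Ge (4p²) has the more exothermic EA.

(C)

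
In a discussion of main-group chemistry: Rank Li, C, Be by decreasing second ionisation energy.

Li > C > Be

IE_2 is the cost of taking one more electron from the +1 cation: Li⁺ is the bare [He] core; C⁺ still has 3 valence electrons; Be⁺ still has 1 valence electron.
Core electrons are held far more tightly than valence electrons, so Li tops the IE_2 order.
Valence configurations: C⁺ [He]2s²2p¹, Be⁺ [He]2s¹.
The numbers (kJ/mol): Li 7298, C 2353, Be 1757.
Overall IE_2 order: Be < C < Li.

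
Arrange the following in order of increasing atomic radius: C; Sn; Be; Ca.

C, Be, Sn, Ca

Be is in period 2, group 2; C is in period 2, group 14; Ca is in period 4, group 2; Sn is in period 5, group 14.
Atomic radius shrinks across a period as nuclear charge pulls the same shell inward, and grows down a group as new shells are added.
These span different periods and groups, so the two trends combine.
Be > C: both are in period 2; the period trend gives Be the larger value.
Sn > Be: the two effects oppose for this pair; the down-group effect wins (140 vs 102 pm).
Ca > Sn: period and group pull opposite ways; the across-period shift dominates (171 vs 140 pm).
Tabulated atomic radius (pm): Be 102, C 75, Ca 171, Sn 140.
So from smallest to largest: C < Be < Sn < Ca.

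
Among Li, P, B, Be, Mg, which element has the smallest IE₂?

The second ionization energy removes an electron from the +1 ion. For each element: Li⁺ is the bare [He] core; P⁺ still has 4 valence electrons; B⁺ still has 2 valence electrons; Be⁺ still has 1 valence electron; Mg⁺ still has 1 valence electron.
Pulling an electron out of a noble-gas core costs far more than removing a remaining valence electron, so Li sits at the high end of IE_2.
Valence configurations: P⁺ [Ne]3s²3p², B⁺ [He]2s², Be⁺ [He]2s¹, Mg⁺ [Ne]3s¹.
Approximate IE_2 values (kJ/mol): Li 7298, P 1907, B 2427, Be 1757, Mg 1451.
Putting it together, IE_2: Mg < Be < P < B < Li.

Mg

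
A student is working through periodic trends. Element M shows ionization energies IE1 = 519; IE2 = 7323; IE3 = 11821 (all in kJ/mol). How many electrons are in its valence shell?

1

Look for the largest jump between consecutive ionization energies: IE2/IE1 ≈ 14.1, far larger than any earlier ratio.
That jump marks the point where a core electron is being removed. So the atom has 1 valence electron.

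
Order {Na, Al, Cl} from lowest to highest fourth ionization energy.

The fourth ionization energy removes an electron from the +3 ion. For each element: Na³⁺ is already 2 electrons into the core; Al³⁺ is the bare [Ne] core; Cl³⁺ still has 4 valence electrons.
Pulling an electron out of a noble-gas core costs far more than removing a remaining valence electron, so Na and Al sit at the high end of IE_4.
Approximate IE_4 values (kJ/mol): Na 9543, Al 11577, Cl 5159.
So the fourth ionization energies run Cl < Na < Al.

Cl, Na, Al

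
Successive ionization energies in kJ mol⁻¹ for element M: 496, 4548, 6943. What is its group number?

Look for the largest jump between consecutive ionization energies: IE2/IE1 ≈ 9.2, far larger than any earlier ratio.
That jump marks the point where a core electron is being removed. So the atom has 1 valence electron.
A main-group element with 1 valence electron is in group 1.

Group 1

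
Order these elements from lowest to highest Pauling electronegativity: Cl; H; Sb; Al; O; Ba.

Atoms toward the upper right of the periodic table pull bonding electrons most strongly.
Neither a single period nor a single group — weigh both effects.
Al > Ba: both effects reinforce here, so Al is clearly the higher of the two.
Sb > Al: the two effects oppose for this pair; the across-period effect wins (2.05 vs 1.61).
H > Sb: period and group pull opposite ways; the down-group shift dominates (2.20 vs 2.05).
Cl > H: period and group pull opposite ways; the across-period shift dominates (3.16 vs 2.20).
O > Cl: the two effects oppose for this pair; the down-group effect wins (3.44 vs 3.16).
Tabulated electronegativity (Pauling): H 2.20, O 3.44, Al 1.61, Cl 3.16, Sb 2.05, Ba 0.89.
So from lowest to highest: Ba < Al < Sb < H < Cl < O.

Ba, Al, Sb, H, Cl, O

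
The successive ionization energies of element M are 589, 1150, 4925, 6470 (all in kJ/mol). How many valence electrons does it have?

2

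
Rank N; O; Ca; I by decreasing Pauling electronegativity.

N is in period 2, group 15; O is in period 2, group 16; Ca is in period 4, group 2; I is in period 5, group 17.
Smaller atoms with higher effective nuclear charge are more electronegative.
Here both period and group differ, so the two effects have to be weighed against each other.
I > Ca: the two effects oppose for this pair; the across-period effect wins (2.66 vs 1.00).
N > I: period and group pull opposite ways; the down-group shift dominates (3.04 vs 2.66).
O > N: both are in period 2; the period trend gives O the larger value.
Tabulated electronegativity (Pauling): N 3.04, O 3.44, Ca 1.00, I 2.66.
So from highest to lowest: O > N > I > Ca.

O > N > I > Ca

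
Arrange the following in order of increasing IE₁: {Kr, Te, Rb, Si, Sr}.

Rb < Sr < Si < Te < Kr

Across a period the outer electron is held more tightly (higher IE₁); down a group it sits in a higher shell, more shielded, and comes off more easily.
Here both period and group differ, so the two effects have to be weighed against each other.
Sr > Rb: Sr lies to the right of Rb in period 5, so the across-period effect alone puts Sr higher.
Si > Sr: both effects reinforce here, so Si is clearly the higher of the two.
Te > Si: period and group pull opposite ways; the across-period shift dominates (869 vs 786 kJ/mol).
Kr > Te: relative to Te, both the across-period and down-group shifts push Kr's first ionization energy up.
Tabulated first ionization energy (kJ/mol): Si 786, Kr 1351, Rb 403, Sr 550, Te 869.
So from lowest to highest: Rb < Sr < Si < Te < Kr.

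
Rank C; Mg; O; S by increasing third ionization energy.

S, C, O, Mg

Consider each +2 ion: C²⁺ still has 2 valence electrons; Mg²⁺ is the bare [Ne] core; O²⁺ still has 4 valence electrons; S²⁺ still has 4 valence electrons.
Pulling an electron out of a noble-gas core costs far more than removing a remaining valence electron, so Mg sits at the high end of IE_3.
Valence configurations: C²⁺ [He]2s², O²⁺ [He]2s²2p², S²⁺ [Ne]3s²3p².
Tabulated IE_3 (kJ/mol): C 4620, Mg 7733, O 5300, S 3357.
Hence IE_3: S < C < O < Mg.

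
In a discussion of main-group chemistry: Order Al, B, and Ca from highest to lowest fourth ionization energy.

B > Al > Ca

IE_4 is the cost of taking one more electron from the +3 cation: Al³⁺ is the bare [Ne] core; B³⁺ is the bare [He] core; Ca³⁺ is already 1 electron into the core.
All of these are removing an electron from a noble-gas core or deeper; the smaller core (lower principal quantum number) is held far more tightly, and within a period the higher nuclear charge binds the same core more tightly.
Tabulated IE_4 (kJ/mol): Al 11577, B 25026, Ca 6491.
Hence IE_4: Ca < Al < B.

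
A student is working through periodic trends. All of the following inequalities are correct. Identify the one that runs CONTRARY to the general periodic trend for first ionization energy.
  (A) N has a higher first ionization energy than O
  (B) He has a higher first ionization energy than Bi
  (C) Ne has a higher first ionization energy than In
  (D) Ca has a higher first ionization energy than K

The general trend: first ionization energy increases across a period and decreases down a group.
(A) N (period 2, group 15) vs O (period 2, group 16): the stated order contradicts the simple trend.
(B) He (period 1, group 18) vs Bi (period 6, group 15): the stated order agrees with the simple trend.
(C) Ne (period 2, group 18) vs In (period 5, group 13): the stated order agrees with the simple trend.
(D) Ca (period 4, group 2) vs K (period 4, group 1): the stated order agrees with the simple trend.
The exception is (A): pairing an electron in O's 2p⁴ costs repulsion energy, so O ionizes more easily than half-filled N (2p³).

(A)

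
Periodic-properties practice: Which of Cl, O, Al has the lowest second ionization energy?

IE_2 is the cost of taking one more electron from the +1 cation: Cl⁺ still has 6 valence electrons; O⁺ still has 5 valence electrons; Al⁺ still has 2 valence electrons.
All are still removing valence electrons, so compare the +1 ions as you would atoms: IE_2 generally rises across a period (higher Z_eff) and falls down a group (larger shell), subject to the usual subshell exceptions.
Valence configurations: Cl⁺ [Ne]3s²3p⁴, O⁺ [He]2s²2p³, Al⁺ [Ne]3s².
Tabulated IE_2 (kJ/mol): Cl 2298, O 3388, Al 1817.
So the second ionization energies run Al < Cl < O.

Al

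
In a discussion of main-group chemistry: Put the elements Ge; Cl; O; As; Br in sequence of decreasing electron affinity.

O is in period 2, group 16; Cl is in period 3, group 17; Ge is in period 4, group 14; As is in period 4, group 15; Br is in period 4, group 17.
Adding an electron releases more energy for atoms nearer the top right (short of the noble gases).
Neither a single period nor a single group — weigh both effects.
Ge > As: this pair runs against the simple trend — see the exception note.
O > Ge: relative to Ge, both the across-period and down-group shifts push O's electron affinity up.
Br > O: the two effects oppose for this pair; the across-period effect wins (325 vs 141 kJ/mol).
Cl > Br: they share group 17; the group trend gives Cl the larger value.
Note the exception: Ge has a higher electron affinity than As, contrary to the simple trend — adding an electron to As's half-filled 4p³ is unfavourable, so Ge (4p²) has the more exothermic EA.
Approximate values (kJ/mol): O 141, Cl 349, Ge 119, As 78, Br 325.
So from highest to lowest: Cl > Br > O > Ge > As.

Cl > Br > O > Ge > As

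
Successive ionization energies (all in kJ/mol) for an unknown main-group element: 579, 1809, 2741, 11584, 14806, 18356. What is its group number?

Group 13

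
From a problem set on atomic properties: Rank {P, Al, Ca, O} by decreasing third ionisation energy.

Consider each +2 ion: P²⁺ still has 3 valence electrons; Al²⁺ still has 1 valence electron; Ca²⁺ is the bare [Ar] core; O²⁺ still has 4 valence electrons.
Usually core removal costs more than valence removal, but here the competition is close: a tightly held n=2 valence electron can cost more to remove than an n=3 core electron, so the actual values have to decide it.
Valence configurations: P²⁺ [Ne]3s²3p¹, Al²⁺ [Ne]3s¹, O²⁺ [He]2s²2p².
The numbers (kJ/mol): P 2914, Al 2745, Ca 4912, O 5300.
So the third ionization energies run Al < P < Ca < O.

O > Ca > P > Al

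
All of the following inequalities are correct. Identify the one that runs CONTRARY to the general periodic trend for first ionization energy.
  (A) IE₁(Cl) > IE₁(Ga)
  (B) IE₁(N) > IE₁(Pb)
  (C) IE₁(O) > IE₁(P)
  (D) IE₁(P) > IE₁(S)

(D)

The general trend: first ionization energy increases across a period and decreases down a group.
(A) Cl (period 3, group 17) vs Ga (period 4, group 13): the stated order agrees with the simple trend.
(B) N (period 2, group 15) vs Pb (period 6, group 14): the stated order agrees with the simple trend.
(C) O (period 2, group 16) vs P (period 3, group 15): the stated order agrees with the simple trend.
(D) P (period 3, group 15) vs S (period 3, group 16): the stated order contradicts the simple trend.
The exception is (D): S (3p⁴) ionizes more easily than half-filled P (3p³) because the paired 3p electron in S is pushed out by e⁻–e⁻ repulsion.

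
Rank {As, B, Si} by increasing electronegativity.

Si < B < As

B is in period 2, group 13; Si is in period 3, group 14; As is in period 4, group 15.
EN rises left→right (higher Z_eff, smaller atoms) and falls top→bottom (larger, more shielded atoms).
These sit on a diagonal, where the across-period and down-group effects partly cancel.
B > Si: the two effects oppose for this pair; the down-group effect wins (2.04 vs 1.90).
As > B: period and group pull opposite ways; the across-period shift dominates (2.18 vs 2.04).
For reference (Pauling): B 2.04, Si 1.90, As 2.18.
So from lowest to highest: Si < B < As.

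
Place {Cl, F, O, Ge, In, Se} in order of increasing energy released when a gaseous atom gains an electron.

In < Ge < O < Se < F < Cl

O is in period 2, group 16; F is in period 2, group 17; Cl is in period 3, group 17; Ge is in period 4, group 14; Se is in period 4, group 16; In is in period 5, group 13.
EA tends to increase across a period and decrease down a group, though the pattern is less regular than for IE or radius.
Here both period and group differ, so the two effects have to be weighed against each other.
Ge > In: both effects reinforce here, so Ge is clearly the higher of the two.
O > Ge: both effects reinforce here, so O is clearly the higher of the two.
Se > O: this pair runs against the simple trend — see the exception note.
F > Se: both effects reinforce here, so F is clearly the higher of the two.
Cl > F: this pair runs against the simple trend — see the exception note.
Note the exception: Se has a higher electron affinity than O, contrary to the simple trend — O's compact 2p subshell gives strong electron–electron repulsion on the added electron.
Note the exception: Cl has a higher electron affinity than F, contrary to the simple trend — F's small 2p subshell makes the incoming electron feel strong e⁻–e⁻ repulsion, so Cl actually releases more energy on gaining an electron.
For reference (kJ/mol): O 141, F 328, Cl 349, Ge 119, Se 195, In 29.
So from lowest to highest: In < Ge < O < Se < F < Cl.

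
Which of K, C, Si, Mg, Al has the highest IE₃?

Mg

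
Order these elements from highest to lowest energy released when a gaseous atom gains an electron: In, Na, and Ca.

Na is in period 3, group 1; Ca is in period 4, group 2; In is in period 5, group 13.
Adding an electron releases more energy for atoms nearer the top right (short of the noble gases).
A diagonal step moves right (one effect) and down (the opposite effect) at once.
In > Ca: the two effects oppose for this pair; the across-period effect wins (29 vs 2 kJ/mol).
Na > In: the two effects oppose for this pair; the down-group effect wins (53 vs 29 kJ/mol).
For reference (kJ/mol): Na 53, Ca 2, In 29.
So from highest to lowest: Na > In > Ca.

Na > In > Ca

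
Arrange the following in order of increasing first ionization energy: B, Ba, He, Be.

Ba < B < Be < He

He is in period 1, group 18; Be is in period 2, group 2; B is in period 2, group 13; Ba is in period 6, group 2.
First ionization energy rises across a period (greater Z_eff holds electrons more tightly) and falls down a group (valence electrons are farther from the nucleus).
Neither a single period nor a single group — weigh both effects.
B > Ba: relative to Ba, both the across-period and down-group shifts push B's first ionization energy up.
Be > B: this pair runs against the simple trend — see the exception note.
He > Be: relative to Be, both the across-period and down-group shifts push He's first ionization energy up.
Note the exception: Be has a higher first ionization energy than B, contrary to the simple trend — removing B's lone 2p electron is easier than breaking Be's filled 2s².
Approximate values (kJ/mol): He 2372, Be 900, B 801, Ba 503.
So from lowest to highest: Ba < B < Be < He.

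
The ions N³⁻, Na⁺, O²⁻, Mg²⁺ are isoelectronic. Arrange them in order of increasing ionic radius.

All of these have 10 electrons, so size is governed by nuclear charge alone: the more protons, the stronger the pull on the same electron cloud, and the smaller the ion.
Nuclear charges: Mg²⁺ (Z=12), Na⁺ (Z=11), O²⁻ (Z=8), N³⁻ (Z=7).
Smallest to largest: Mg²⁺ < Na⁺ < O²⁻ < N³⁻.

Mg²⁺, Na⁺, O²⁻, N³⁻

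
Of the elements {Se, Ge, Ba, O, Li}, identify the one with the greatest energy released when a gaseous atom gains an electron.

Se

Li is in period 2, group 1; O is in period 2, group 16; Ge is in period 4, group 14; Se is in period 4, group 16; Ba is in period 6, group 2.
Atoms with high Z_eff and room in the valence shell (especially the halogens) have the most exothermic electron affinities.
These span different periods and groups, so the two trends combine.
Li > Ba: the two effects oppose for this pair; the down-group effect wins (60 vs 14 kJ/mol).
Ge > Li: period and group pull opposite ways; the across-period shift dominates (119 vs 60 kJ/mol).
O > Ge: relative to Ge, both the across-period and down-group shifts push O's electron affinity up.
Se > O: this pair runs against the simple trend — see the exception note.
Note the exception: Se has a higher electron affinity than O, contrary to the simple trend — O's compact 2p subshell gives strong electron–electron repulsion on the added electron.
Tabulated electron affinity (kJ/mol): Li 60, O 141, Ge 119, Se 195, Ba 14.
The greatest energy released when a gaseous atom gains an electron among these belongs to Se.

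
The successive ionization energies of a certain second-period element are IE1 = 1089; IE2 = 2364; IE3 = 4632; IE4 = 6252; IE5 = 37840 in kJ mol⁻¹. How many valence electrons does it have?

4

Look for the largest jump between consecutive ionization energies: IE5/IE4 ≈ 6.1, far larger than any earlier ratio.
That jump marks the point where a core electron is being removed. So the atom has 4 valence electrons.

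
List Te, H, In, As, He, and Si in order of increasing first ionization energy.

H is in period 1, group 1; He is in period 1, group 18; Si is in period 3, group 14; As is in period 4, group 15; In is in period 5, group 13; Te is in period 5, group 16.
Removing the outermost electron gets harder across a period and easier down a group.
Neither a single period nor a single group — weigh both effects.
Si > In: relative to In, both the across-period and down-group shifts push Si's first ionization energy up.
Te > Si: the two effects oppose for this pair; the across-period effect wins (869 vs 786 kJ/mol).
As > Te: the two effects oppose for this pair; the down-group effect wins (947 vs 869 kJ/mol).
H > As: the two effects oppose for this pair; the down-group effect wins (1312 vs 947 kJ/mol).
He > H: He lies to the right of H in period 1, so the across-period effect alone puts He higher.
Approximate values (kJ/mol): H 1312, He 2372, Si 786, As 947, In 558, Te 869.
So from lowest to highest: In < Si < Te < As < H < He.

In < Si < Te < As < H < He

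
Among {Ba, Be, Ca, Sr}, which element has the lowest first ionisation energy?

Ba

Be is in period 2, group 2; Ca is in period 4, group 2; Sr is in period 5, group 2; Ba is in period 6, group 2.
Removing the outermost electron gets harder across a period and easier down a group.
All are in group 2, so first ionization energy increases up the group.
The lowest first ionisation energy among these belongs to Ba.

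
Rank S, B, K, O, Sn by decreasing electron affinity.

S, O, Sn, K, B

B is in period 2, group 13; O is in period 2, group 16; S is in period 3, group 16; K is in period 4, group 1; Sn is in period 5, group 14.
Adding an electron releases more energy for atoms nearer the top right (short of the noble gases).
These span different periods and groups, so the two trends combine.
K > B: this pair runs against the simple trend — see the exception note.
Sn > K: the two effects oppose for this pair; the across-period effect wins (107 vs 48 kJ/mol).
O > Sn: relative to Sn, both the across-period and down-group shifts push O's electron affinity up.
S > O: this pair runs against the simple trend — see the exception note.
Note the exception: K has a higher electron affinity than B, contrary to the simple trend — B's ns²np¹ configuration gives only a small electron affinity — the sparsely filled np subshell binds an added electron weakly.
Note the exception: S has a higher electron affinity than O, contrary to the simple trend — the compact 2p subshell of O repels the added electron more than S's larger 3p does.
Approximate values (kJ/mol): B 27, O 141, S 200, K 48, Sn 107.
So from highest to lowest: S > O > Sn > K > B.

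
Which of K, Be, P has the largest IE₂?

IE_2 is the cost of taking one more electron from the +1 cation: K⁺ is the bare [Ar] core; Be⁺ still has 1 valence electron; P⁺ still has 4 valence electrons.
Core electrons are held far more tightly than valence electrons, so K tops the IE_2 order.
Valence configurations: Be⁺ [He]2s¹, P⁺ [Ne]3s²3p².
Tabulated IE_2 (kJ/mol): K 3052, Be 1757, P 1907.
So the second ionization energies run Be < P < K.

K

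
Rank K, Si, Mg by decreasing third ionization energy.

Mg, K, Si

IE_3 is the cost of taking one more electron from the +2 cation: K²⁺ is already 1 electron into the core; Si²⁺ still has 2 valence electrons; Mg²⁺ is the bare [Ne] core.
Breaking into a closed-shell core is much more expensive than removing a leftover valence electron — K and Mg have the largest IE_3 here.
Tabulated IE_3 (kJ/mol): K 4420, Si 3232, Mg 7733.
Overall IE_3 order: Si < K < Mg.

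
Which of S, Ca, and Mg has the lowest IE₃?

The third ionization energy removes an electron from the +2 ion. For each element: S²⁺ still has 4 valence electrons; Ca²⁺ is the bare [Ar] core; Mg²⁺ is the bare [Ne] core.
Breaking into a closed-shell core is much more expensive than removing a leftover valence electron — Ca and Mg have the largest IE_3 here.
The numbers (kJ/mol): S 3357, Ca 4912, Mg 7733.
Hence IE_3: S < Ca < Mg.

S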